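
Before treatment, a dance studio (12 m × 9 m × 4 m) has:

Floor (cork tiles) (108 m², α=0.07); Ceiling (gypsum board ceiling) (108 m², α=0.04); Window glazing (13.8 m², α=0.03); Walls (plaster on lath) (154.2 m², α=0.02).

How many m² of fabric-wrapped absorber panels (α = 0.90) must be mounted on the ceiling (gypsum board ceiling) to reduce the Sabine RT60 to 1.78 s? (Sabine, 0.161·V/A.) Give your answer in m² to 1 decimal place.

27.6

Equivalent absorption area: A₁ = 108·0.07 + 108·0.04 + 13.8·0.03 + 154.2·0.02 = 15.378 m².
V = 432 m³. Target absorption A₂ = 0.161 × 432 / 1.78 = 39.074 sabins.
Absorption to add: 39.074 − 15.378 = 23.696 sabins.
Each m² of panel replacing the ceiling (gypsum board ceiling) adds (0.90 − 0.04) = 0.86 sabins.
Area = ΔA/Δα = 23.696/0.86 = 27.6 m².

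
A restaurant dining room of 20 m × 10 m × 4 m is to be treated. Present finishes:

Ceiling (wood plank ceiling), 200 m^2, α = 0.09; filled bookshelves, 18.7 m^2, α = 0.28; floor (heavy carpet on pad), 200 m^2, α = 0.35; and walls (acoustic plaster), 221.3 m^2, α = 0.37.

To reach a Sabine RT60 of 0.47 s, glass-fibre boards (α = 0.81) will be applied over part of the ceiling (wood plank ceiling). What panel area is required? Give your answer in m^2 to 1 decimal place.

Total absorption A₁ = 200*0.09 + 18.7*0.28 + 200*0.35 + 221.3*0.37
  = 18.000 + 5.236 + 70.000 + 81.881 = 175.117 m^2 sabins.
Required A₂ = 0.161·800/0.47 = 274.043 sabins.
ΔA needed = 274.043 − 175.117 = 98.926 sabins.
Net gain per m^2: Δα = 0.81 − 0.09 = 0.72.
Area = ΔA/Δα = 98.926/0.72 = 137.4 m^2.

137.4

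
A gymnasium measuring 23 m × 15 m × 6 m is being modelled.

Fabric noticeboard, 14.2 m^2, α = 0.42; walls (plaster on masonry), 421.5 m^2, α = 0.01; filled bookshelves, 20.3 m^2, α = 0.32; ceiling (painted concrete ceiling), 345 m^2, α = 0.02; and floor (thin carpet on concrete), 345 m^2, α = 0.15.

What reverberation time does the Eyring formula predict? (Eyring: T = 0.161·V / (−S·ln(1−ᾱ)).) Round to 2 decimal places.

4.28 sec

Total surface area S = 14.2 + 421.5 + 20.3 + 345 + 345 = 1146.0 m^2.
Σ(Sᵢαᵢ) = 14.2×0.42 + 421.5×0.01 + 20.3×0.32 + 345×0.02 + 345×0.15 = 75.325.
Mean coefficient ᾱ = A/S = 0.0657.
Eyring denominator: −S ln(1−ᾱ) = 77.880.
V = 23 × 15 × 6 = 2070 m³.
RT60 = 0.161 × 2070 / 77.880 = 4.28 s.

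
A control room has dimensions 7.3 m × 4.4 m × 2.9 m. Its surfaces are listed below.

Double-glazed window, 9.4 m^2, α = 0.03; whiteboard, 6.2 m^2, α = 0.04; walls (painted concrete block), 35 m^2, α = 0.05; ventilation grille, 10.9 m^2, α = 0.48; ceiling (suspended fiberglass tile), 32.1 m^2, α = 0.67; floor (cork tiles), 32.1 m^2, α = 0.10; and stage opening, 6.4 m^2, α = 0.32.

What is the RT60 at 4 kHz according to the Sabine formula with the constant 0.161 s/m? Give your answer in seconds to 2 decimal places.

Equivalent absorption area: A = 9.4·0.03 + 6.2·0.04 + 35·0.05 + 10.9·0.48 + 32.1·0.67 + 32.1·0.10 + 6.4·0.32 = 34.277 m^2.
Room volume: 93.148 m³.
RT60 = 0.161 · V / A = 0.161 × 93.148 / 34.277 = 0.44 s.

0.44 sec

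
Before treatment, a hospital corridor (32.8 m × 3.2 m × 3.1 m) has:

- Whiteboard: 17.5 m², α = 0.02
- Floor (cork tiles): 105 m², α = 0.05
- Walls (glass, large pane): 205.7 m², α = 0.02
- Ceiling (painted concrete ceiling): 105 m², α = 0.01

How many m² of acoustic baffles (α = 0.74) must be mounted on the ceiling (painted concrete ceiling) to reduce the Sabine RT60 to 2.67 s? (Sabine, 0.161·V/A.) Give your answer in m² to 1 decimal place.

12.1

Equivalent absorption area: A₁ = 17.5·0.02 + 105·0.05 + 205.7·0.02 + 105·0.01 = 10.764 m².
Required A₂ = 0.161·325.376/2.67 = 19.620 sabins.
ΔA needed = 19.620 − 10.764 = 8.856 sabins.
Each m² of panel replacing the ceiling (painted concrete ceiling) adds (0.74 − 0.01) = 0.73 sabins.
Area = ΔA/Δα = 8.856/0.73 = 12.1 m².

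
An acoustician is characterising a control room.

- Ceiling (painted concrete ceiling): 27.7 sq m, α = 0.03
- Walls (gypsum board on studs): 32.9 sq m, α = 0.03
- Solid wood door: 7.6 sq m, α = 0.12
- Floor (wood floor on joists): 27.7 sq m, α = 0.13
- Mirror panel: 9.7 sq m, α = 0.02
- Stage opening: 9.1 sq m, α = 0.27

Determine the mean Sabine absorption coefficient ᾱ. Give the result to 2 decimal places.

0.08

S = Σ Sᵢ = 27.7 + 32.9 + 7.6 + 27.7 + 9.7 + 9.1 = 114.7 sq m.
A = 27.7·0.03 + 32.9·0.03 + 7.6·0.12 + 27.7·0.13 + 9.7·0.02 + 9.1·0.27 = 8.982 sabins.
ᾱ = 8.982 / 114.7 = 0.08.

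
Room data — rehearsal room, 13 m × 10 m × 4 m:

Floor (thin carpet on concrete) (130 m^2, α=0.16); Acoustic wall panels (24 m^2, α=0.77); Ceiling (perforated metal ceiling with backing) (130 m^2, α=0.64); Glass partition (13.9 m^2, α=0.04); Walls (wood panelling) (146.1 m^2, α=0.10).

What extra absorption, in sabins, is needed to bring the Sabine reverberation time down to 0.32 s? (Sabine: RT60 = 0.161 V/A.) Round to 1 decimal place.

Summing Sᵢαᵢ: 20.800 + 18.480 + 83.200 + 0.556 + 14.610 → A₁ = 137.646 sabins.
Target A₂ = 0.161·520/0.32 = 261.625 sabins (V = 520 m³).
ΔA = A₂ − A₁ = 261.625 − 137.646 = 124.0 sabins.

124.0 sabins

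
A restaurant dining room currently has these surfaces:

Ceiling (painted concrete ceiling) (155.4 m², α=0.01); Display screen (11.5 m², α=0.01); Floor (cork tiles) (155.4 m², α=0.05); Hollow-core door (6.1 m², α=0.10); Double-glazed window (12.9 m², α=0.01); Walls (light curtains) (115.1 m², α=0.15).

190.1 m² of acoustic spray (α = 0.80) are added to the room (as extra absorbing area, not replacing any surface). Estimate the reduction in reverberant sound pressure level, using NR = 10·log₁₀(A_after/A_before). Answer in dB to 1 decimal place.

A_before = Σ Sᵢαᵢ = 155.4*0.01 + 11.5*0.01 + 155.4*0.05 + 6.1*0.10 + 12.9*0.01 + 115.1*0.15 = 27.443 sabins.
Treatment contributes 190.1·0.80 = 152.080 sabins.
New total A_after = 179.523 sabins.
NR = 10·log₁₀(179.523/27.443) = 8.2 dB.

8.2 dB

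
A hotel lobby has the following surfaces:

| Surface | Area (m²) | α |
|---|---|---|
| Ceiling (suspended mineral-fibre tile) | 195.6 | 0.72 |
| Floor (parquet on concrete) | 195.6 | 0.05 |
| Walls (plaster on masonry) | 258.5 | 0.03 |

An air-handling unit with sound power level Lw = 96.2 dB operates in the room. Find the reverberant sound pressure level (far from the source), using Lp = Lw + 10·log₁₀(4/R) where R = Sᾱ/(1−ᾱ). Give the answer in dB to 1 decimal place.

Σ(Sᵢαᵢ) = 195.6·0.72 + 195.6·0.05 + 258.5·0.03 = 158.367; total area S = 649.7 m².
ᾱ = 0.2438, so room constant R = A/(1−ᾱ) = 209.425 m².
Lp = Lw + 10 log₁₀(4/R) = 96.2 -17.19 = 79.0 dB.

79.0 dB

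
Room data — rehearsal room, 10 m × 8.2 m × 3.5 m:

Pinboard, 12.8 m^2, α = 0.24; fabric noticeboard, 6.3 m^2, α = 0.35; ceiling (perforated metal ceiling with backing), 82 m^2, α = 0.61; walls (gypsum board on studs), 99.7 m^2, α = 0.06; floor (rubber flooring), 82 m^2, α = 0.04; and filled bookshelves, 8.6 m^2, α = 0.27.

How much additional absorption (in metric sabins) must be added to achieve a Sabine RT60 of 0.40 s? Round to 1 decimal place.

A₁ = Σ Sᵢαᵢ = 12.8·0.24 + 6.3·0.35 + 82·0.61 + 99.7·0.06 + 82·0.04 + 8.6·0.27 = 66.881 sabins.
For T = 0.40 s, need A₂ = 0.161·V/T = 0.161·287/0.40 = 115.517 sabins.
Shortfall: 115.517 − 66.881 = 48.6 sabins.

48.6 sabins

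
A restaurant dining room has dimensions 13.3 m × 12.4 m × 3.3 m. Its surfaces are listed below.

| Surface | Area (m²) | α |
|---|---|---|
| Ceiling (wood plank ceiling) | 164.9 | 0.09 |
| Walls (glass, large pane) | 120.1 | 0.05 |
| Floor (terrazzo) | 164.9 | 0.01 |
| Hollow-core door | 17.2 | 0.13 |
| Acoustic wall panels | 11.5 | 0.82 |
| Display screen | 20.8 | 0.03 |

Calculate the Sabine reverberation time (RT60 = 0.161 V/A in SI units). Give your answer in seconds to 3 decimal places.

2.519 s

Equivalent absorption area: A = 164.9*0.09 + 120.1*0.05 + 164.9*0.01 + 17.2*0.13 + 11.5*0.82 + 20.8*0.03 = 34.785 m².
Room volume: 544.236 m³.
Sabine: RT60 = 0.161 × 544.236 / 34.785 = 2.519 s.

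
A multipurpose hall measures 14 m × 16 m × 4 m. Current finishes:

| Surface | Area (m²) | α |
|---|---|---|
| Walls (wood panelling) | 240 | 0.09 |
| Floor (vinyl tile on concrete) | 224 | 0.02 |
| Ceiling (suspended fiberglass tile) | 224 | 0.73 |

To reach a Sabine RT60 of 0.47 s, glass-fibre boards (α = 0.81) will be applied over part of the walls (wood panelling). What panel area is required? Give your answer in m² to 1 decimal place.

163.0

Equivalent absorption area: A₁ = 240·0.09 + 224·0.02 + 224·0.73 = 189.600 m².
V = 896 m³. Target absorption A₂ = 0.161 × 896 / 0.47 = 306.928 sabins.
Absorption to add: 306.928 − 189.600 = 117.328 sabins.
Each m² of panel replacing the walls (wood panelling) adds (0.81 − 0.09) = 0.72 sabins.
Area = ΔA/Δα = 117.328/0.72 = 163.0 m².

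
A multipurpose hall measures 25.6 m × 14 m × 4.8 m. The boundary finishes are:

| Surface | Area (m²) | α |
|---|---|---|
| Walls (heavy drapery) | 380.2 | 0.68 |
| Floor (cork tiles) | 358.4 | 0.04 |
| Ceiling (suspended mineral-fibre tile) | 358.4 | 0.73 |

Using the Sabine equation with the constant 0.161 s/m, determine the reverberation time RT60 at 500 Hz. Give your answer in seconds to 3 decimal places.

0.518 sec

Total absorption A = 380.2×0.68 + 358.4×0.04 + 358.4×0.73
  = 258.536 + 14.336 + 261.632 = 534.504 m² sabins.
Volume V = 25.6 × 14 × 4.8 = 1720.32 m³.
T = 0.161 V/A = 0.161·1720.32/534.504 = 0.518 s.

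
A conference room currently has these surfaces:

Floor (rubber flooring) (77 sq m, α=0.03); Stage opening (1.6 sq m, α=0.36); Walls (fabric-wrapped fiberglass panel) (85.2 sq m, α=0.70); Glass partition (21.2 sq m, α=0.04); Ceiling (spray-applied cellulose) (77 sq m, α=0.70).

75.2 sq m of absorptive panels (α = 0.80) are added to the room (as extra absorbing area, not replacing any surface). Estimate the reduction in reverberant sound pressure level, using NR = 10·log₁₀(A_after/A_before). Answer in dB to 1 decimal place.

A_before = Σ Sᵢαᵢ = 77×0.03 + 1.6×0.36 + 85.2×0.70 + 21.2×0.04 + 77×0.70 = 117.274 sabins.
Added absorption = 75.2 × 0.80 = 60.160 sabins.
A_after = 117.274 + 60.160 = 177.434 sabins.
Reduction = 10 log₁₀(A_after/A_before) = 10 log₁₀(1.5130) = 1.8 dB.

1.8 dB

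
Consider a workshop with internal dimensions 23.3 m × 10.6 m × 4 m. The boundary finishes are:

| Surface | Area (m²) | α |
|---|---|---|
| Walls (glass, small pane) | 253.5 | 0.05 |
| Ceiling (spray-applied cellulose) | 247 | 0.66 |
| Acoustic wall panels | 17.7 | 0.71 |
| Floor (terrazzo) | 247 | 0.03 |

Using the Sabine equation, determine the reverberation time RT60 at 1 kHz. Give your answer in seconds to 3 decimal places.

Equivalent absorption area: A = 253.5×0.05 + 247×0.66 + 17.7×0.71 + 247×0.03 = 195.672 m².
Volume V = 23.3 × 10.6 × 4 = 987.92 m³.
T = 0.161 V/A = 0.161·987.92/195.672 = 0.813 s.

0.813 sec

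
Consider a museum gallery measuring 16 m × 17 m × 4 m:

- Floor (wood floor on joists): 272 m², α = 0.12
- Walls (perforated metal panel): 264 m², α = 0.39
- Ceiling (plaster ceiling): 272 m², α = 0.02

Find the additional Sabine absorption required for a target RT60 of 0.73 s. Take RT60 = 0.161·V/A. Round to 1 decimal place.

98.9 sabins

Equivalent absorption area: A₁ = 272·0.12 + 264·0.39 + 272·0.02 = 141.040 m².
For T = 0.73 s, need A₂ = 0.161·V/T = 0.161·1088/0.73 = 239.956 sabins.
Shortfall: 239.956 − 141.040 = 98.9 sabins.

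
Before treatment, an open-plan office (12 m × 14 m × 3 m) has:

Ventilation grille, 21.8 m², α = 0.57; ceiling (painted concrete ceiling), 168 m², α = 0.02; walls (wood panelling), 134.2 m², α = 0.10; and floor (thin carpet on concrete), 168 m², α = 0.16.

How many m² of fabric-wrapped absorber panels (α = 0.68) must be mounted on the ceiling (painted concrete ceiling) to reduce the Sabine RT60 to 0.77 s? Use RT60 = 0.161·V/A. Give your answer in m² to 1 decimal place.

74.7

Equivalent absorption area: A₁ = 21.8*0.57 + 168*0.02 + 134.2*0.10 + 168*0.16 = 56.086 m².
Required A₂ = 0.161·504/0.77 = 105.382 sabins.
ΔA needed = 105.382 − 56.086 = 49.296 sabins.
Net gain per m²: Δα = 0.68 − 0.02 = 0.66.
Area = ΔA/Δα = 49.296/0.66 = 74.7 m².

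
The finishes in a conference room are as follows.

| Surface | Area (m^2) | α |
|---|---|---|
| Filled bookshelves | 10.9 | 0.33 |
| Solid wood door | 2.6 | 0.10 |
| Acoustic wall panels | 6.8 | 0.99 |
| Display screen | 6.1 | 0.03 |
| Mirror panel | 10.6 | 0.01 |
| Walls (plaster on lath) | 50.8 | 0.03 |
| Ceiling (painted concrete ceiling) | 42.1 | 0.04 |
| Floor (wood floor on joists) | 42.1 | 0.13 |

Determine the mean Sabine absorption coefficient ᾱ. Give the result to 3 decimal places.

Total surface area S = 172.0 m^2.
A = 10.9×0.33 + 2.6×0.10 + 6.8×0.99 + 6.1×0.03 + 10.6×0.01 + 50.8×0.03 + 42.1×0.04 + 42.1×0.13 = 19.559 sabins.
ᾱ = A/S = 0.114.

0.114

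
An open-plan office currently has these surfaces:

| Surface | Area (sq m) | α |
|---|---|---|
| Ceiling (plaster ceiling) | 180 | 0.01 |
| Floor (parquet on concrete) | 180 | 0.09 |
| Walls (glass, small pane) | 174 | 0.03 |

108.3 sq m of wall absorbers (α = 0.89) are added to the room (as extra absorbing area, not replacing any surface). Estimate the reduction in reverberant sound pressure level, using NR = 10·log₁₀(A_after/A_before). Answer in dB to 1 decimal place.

7.1 dB

Total absorption A_before = 180×0.01 + 180×0.09 + 174×0.03
  = 1.800 + 16.200 + 5.220 = 23.220 sq m sabins.
Added absorption = 108.3 × 0.89 = 96.387 sabins.
New total A_after = 119.607 sabins.
Reduction = 10 log₁₀(A_after/A_before) = 10 log₁₀(5.1510) = 7.1 dB.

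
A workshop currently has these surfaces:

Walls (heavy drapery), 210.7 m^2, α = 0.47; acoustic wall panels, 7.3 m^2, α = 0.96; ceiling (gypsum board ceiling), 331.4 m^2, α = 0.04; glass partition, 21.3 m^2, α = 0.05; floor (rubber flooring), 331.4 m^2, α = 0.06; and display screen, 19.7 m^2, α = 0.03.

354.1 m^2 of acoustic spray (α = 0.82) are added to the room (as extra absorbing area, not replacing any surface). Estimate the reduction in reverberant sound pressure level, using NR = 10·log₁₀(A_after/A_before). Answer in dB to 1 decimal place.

Summing Sᵢαᵢ: 99.029 + 7.008 + 13.256 + 1.065 + 19.884 + 0.591 → A_before = 140.833 sabins.
Added absorption = 354.1 × 0.82 = 290.362 sabins.
A_after = 140.833 + 290.362 = 431.195 sabins.
NR = 10·log₁₀(431.195/140.833) = 4.9 dB.

4.9 dB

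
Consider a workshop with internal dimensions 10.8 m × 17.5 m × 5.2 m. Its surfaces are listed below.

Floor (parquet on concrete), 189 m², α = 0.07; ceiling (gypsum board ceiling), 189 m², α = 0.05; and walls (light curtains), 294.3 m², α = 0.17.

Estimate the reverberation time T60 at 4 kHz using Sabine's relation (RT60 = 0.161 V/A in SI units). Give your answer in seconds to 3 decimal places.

A = Σ Sᵢαᵢ = 189×0.07 + 189×0.05 + 294.3×0.17 = 72.711 sabins.
Room volume: 982.8 m³.
T = 0.161 V/A = 0.161·982.8/72.711 = 2.176 s.

2.176 s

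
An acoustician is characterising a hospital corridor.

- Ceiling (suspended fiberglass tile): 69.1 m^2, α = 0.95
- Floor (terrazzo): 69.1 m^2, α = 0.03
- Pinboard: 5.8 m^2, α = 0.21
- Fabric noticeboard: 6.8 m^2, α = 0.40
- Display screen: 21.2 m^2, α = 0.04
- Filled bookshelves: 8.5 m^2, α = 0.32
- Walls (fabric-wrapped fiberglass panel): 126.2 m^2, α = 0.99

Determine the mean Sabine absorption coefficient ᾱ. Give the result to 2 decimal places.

0.65

S = Σ Sᵢ = 69.1 + 69.1 + 5.8 + 6.8 + 21.2 + 8.5 + 126.2 = 306.7 m^2.
Σ(Sᵢαᵢ) = 69.1×0.95 + 69.1×0.03 + 5.8×0.21 + 6.8×0.40 + 21.2×0.04 + 8.5×0.32 + 126.2×0.99 = 200.162.
ᾱ = 200.162 / 306.7 = 0.65.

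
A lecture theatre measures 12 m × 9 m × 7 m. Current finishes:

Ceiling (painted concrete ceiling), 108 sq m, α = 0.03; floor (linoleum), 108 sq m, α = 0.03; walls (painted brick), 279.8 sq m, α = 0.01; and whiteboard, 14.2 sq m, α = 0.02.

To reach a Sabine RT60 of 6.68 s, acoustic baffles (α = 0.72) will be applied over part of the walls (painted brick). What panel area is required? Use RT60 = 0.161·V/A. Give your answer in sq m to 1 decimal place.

12.2

A₁ = Σ Sᵢαᵢ = 108·0.03 + 108·0.03 + 279.8·0.01 + 14.2·0.02 = 9.562 sabins.
Required A₂ = 0.161·756/6.68 = 18.221 sabins.
ΔA needed = 18.221 − 9.562 = 8.659 sabins.
Net gain per sq m: Δα = 0.72 − 0.01 = 0.71.
Panel area = 8.659 / 0.71 = 12.2 sq m.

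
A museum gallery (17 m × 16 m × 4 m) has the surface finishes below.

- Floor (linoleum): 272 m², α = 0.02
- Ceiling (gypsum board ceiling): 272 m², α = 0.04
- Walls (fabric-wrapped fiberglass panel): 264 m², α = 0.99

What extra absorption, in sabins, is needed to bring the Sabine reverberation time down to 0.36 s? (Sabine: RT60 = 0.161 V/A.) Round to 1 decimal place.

208.9 sabins

Total absorption A₁ = 272×0.02 + 272×0.04 + 264×0.99
  = 5.440 + 10.880 + 261.360 = 277.680 m² sabins.
V = 1088 m³. Required absorption A₂ = 0.161 × 1088 / 0.36 = 486.578 sabins.
Shortfall: 486.578 − 277.680 = 208.9 sabins.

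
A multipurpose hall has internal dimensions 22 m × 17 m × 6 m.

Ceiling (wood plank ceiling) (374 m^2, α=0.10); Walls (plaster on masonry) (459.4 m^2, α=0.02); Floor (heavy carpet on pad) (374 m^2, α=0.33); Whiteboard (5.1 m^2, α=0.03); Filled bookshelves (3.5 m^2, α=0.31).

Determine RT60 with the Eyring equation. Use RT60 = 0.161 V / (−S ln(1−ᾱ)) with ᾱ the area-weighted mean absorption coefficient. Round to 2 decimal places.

1.96 sec

Total surface area S = 374 + 459.4 + 374 + 5.1 + 3.5 = 1216.0 m^2.
Absorption A = 374×0.10 + 459.4×0.02 + 374×0.33 + 5.1×0.03 + 3.5×0.31 = 171.246 sabins.
ᾱ = 171.246 / 1216.0 = 0.1408.
Eyring denominator: −S ln(1−ᾱ) = 184.532.
V = 22 × 17 × 6 = 2244 m³.
RT60 = 0.161 × 2244 / 184.532 = 1.96 s.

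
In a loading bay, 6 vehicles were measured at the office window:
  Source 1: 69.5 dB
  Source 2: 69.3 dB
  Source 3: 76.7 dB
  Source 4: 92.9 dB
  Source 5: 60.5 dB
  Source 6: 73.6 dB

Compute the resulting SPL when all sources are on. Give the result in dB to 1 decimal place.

93.1 dB

Converting to relative power and adding: 10^(69.5/10) + 10^(69.3/10) + 10^(76.7/10) + 10^(92.9/10) + 10^(60.5/10) + 10^(73.6/10) = 2.038e+09.
Back to dB: 10·log₁₀ Σ = 93.1 dB.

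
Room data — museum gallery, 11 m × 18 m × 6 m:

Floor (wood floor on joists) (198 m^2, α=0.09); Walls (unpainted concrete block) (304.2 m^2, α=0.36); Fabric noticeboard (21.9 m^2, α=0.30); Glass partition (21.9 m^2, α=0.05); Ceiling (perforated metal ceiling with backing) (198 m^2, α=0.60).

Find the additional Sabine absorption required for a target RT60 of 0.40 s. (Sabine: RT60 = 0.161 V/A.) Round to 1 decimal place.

A₁ = Σ Sᵢαᵢ = 198×0.09 + 304.2×0.36 + 21.9×0.30 + 21.9×0.05 + 198×0.60 = 253.797 sabins.
Target A₂ = 0.161·1188/0.40 = 478.170 sabins (V = 1188 m³).
Additional absorption ΔA = 478.170 − 253.797 = 224.4 sabins.

224.4 sabins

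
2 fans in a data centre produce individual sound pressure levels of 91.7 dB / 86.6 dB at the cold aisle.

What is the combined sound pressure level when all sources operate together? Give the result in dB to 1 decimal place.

Sum in the linear (power) domain: Σ 10^(Lᵢ/10) = 10^(91.7/10) + 10^(86.6/10) = 1.936e+09.
Back to dB: 10·log₁₀ Σ = 92.9 dB.

92.9 dB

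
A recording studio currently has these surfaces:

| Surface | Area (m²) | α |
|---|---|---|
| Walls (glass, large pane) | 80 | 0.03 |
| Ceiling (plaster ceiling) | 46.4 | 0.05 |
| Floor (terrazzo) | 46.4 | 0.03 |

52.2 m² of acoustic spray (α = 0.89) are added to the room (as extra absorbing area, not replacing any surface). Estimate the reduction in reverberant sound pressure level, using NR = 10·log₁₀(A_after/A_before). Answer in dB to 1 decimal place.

9.3 dB

Total absorption A_before = 80·0.03 + 46.4·0.05 + 46.4·0.03
  = 2.400 + 2.320 + 1.392 = 6.112 m² sabins.
Added absorption = 52.2 × 0.89 = 46.458 sabins.
New total A_after = 52.570 sabins.
Reduction = 10 log₁₀(A_after/A_before) = 10 log₁₀(8.6011) = 9.3 dB.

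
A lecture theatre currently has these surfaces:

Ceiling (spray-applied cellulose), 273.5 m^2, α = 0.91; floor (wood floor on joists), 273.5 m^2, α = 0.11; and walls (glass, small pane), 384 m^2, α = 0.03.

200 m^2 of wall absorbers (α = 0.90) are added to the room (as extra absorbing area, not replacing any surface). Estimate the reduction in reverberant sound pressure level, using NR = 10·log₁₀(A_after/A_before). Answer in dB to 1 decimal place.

2.1 dB

Equivalent absorption area: A_before = 273.5·0.91 + 273.5·0.11 + 384·0.03 = 290.490 m^2.
Treatment contributes 200·0.90 = 180.000 sabins.
A_after = 290.490 + 180.000 = 470.490 sabins.
Reduction = 10 log₁₀(A_after/A_before) = 10 log₁₀(1.6196) = 2.1 dB.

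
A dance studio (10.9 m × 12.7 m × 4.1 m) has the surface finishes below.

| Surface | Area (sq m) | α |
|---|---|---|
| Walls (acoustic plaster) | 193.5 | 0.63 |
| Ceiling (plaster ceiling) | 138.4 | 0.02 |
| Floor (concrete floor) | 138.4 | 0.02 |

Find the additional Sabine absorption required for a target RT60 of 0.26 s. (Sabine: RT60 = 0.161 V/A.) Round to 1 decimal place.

224.0 sabins

Summing Sᵢαᵢ: 121.905 + 2.768 + 2.768 → A₁ = 127.441 sabins.
V = 567.563 m³. Required absorption A₂ = 0.161 × 567.563 / 0.26 = 351.452 sabins.
ΔA = A₂ − A₁ = 351.452 − 127.441 = 224.0 sabins.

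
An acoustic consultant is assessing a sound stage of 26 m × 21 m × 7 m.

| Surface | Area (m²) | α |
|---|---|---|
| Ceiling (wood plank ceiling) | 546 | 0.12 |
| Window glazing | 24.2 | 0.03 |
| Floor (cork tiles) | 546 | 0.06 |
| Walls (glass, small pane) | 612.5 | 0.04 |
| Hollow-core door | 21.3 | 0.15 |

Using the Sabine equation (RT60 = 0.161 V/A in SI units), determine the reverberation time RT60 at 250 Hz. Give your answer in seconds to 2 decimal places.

4.86 seconds

Equivalent absorption area: A = 546*0.12 + 24.2*0.03 + 546*0.06 + 612.5*0.04 + 21.3*0.15 = 126.701 m².
Room volume: 3822 m³.
RT60 = 0.161 · V / A = 0.161 × 3822 / 126.701 = 4.86 s.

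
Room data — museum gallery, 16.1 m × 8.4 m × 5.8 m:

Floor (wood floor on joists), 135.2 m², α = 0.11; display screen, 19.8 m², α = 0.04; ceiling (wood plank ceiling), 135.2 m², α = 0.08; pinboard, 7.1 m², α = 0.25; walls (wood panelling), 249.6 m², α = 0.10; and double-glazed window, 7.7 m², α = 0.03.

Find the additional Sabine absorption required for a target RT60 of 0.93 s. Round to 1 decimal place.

Summing Sᵢαᵢ: 14.872 + 0.792 + 10.816 + 1.775 + 24.960 + 0.231 → A₁ = 53.446 sabins.
Target A₂ = 0.161·784.392/0.93 = 135.793 sabins (V = 784.392 m³).
Shortfall: 135.793 − 53.446 = 82.3 sabins.

82.3 sabins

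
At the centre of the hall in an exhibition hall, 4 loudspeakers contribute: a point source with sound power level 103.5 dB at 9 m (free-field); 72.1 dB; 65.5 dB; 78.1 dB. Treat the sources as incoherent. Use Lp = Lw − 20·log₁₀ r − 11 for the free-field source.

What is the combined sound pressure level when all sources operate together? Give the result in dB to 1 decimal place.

80.3 dB

Source at 9 m: Lp = 103.5 − 20·log₁₀(9) − 11 = 73.4 dB.
Sum in the linear (power) domain: Σ 10^(Lᵢ/10) = 10^(73.4/10) + 10^(72.1/10) + 10^(65.5/10) + 10^(78.1/10) = 1.062e+08.
L_total = 10·log₁₀(1.062e+08) = 80.3 dB.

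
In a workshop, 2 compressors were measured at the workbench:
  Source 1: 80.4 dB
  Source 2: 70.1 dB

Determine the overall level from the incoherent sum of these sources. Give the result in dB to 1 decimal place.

Sum in the linear (power) domain: Σ 10^(Lᵢ/10) = 10^(80.4/10) + 10^(70.1/10) = 1.199e+08.
L_total = 10·log₁₀(1.199e+08) = 80.8 dB.

80.8 dB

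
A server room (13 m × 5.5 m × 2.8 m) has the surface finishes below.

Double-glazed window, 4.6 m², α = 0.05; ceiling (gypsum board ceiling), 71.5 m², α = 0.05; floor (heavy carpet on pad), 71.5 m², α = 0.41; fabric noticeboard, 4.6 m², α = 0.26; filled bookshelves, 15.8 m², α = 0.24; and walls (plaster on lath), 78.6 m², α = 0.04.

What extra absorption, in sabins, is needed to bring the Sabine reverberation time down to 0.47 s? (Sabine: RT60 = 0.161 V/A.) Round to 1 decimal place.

27.3 sabins

A₁ = Σ Sᵢαᵢ = 4.6*0.05 + 71.5*0.05 + 71.5*0.41 + 4.6*0.26 + 15.8*0.24 + 78.6*0.04 = 41.252 sabins.
Target A₂ = 0.161·200.2/0.47 = 68.579 sabins (V = 200.2 m³).
ΔA = A₂ − A₁ = 68.579 − 41.252 = 27.3 sabins.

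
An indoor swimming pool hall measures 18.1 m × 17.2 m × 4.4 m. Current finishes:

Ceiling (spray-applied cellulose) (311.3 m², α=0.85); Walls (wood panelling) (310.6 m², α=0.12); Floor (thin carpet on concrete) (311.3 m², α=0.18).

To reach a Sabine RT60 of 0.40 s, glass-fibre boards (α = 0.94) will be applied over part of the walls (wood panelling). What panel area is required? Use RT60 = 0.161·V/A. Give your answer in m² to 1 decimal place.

235.9

Summing Sᵢαᵢ: 264.605 + 37.272 + 56.034 → A₁ = 357.911 sabins.
Required A₂ = 0.161·1369.808/0.40 = 551.348 sabins.
ΔA needed = 551.348 − 357.911 = 193.437 sabins.
Net gain per m²: Δα = 0.94 − 0.12 = 0.82.
Panel area = 193.437 / 0.82 = 235.9 m².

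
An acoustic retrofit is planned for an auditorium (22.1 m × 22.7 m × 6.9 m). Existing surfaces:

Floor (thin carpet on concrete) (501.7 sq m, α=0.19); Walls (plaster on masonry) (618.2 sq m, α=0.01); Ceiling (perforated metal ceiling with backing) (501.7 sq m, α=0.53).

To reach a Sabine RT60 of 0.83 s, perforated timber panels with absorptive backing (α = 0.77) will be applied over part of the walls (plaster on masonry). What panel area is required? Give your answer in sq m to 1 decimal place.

400.1

Summing Sᵢαᵢ: 95.323 + 6.182 + 265.901 → A₁ = 367.406 sabins.
Required A₂ = 0.161·3461.523/0.83 = 671.452 sabins.
ΔA needed = 671.452 − 367.406 = 304.046 sabins.
Each sq m of panel replacing the walls (plaster on masonry) adds (0.77 − 0.01) = 0.76 sabins.
Area = ΔA/Δα = 304.046/0.76 = 400.1 sq m.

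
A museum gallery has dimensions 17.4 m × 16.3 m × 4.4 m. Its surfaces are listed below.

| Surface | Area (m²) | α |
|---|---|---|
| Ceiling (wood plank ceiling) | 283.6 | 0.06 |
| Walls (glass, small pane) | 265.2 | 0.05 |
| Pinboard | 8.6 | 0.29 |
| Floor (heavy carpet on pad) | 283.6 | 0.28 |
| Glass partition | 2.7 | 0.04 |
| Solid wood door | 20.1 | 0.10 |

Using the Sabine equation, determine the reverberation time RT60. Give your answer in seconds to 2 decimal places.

1.76 s

Summing Sᵢαᵢ: 17.016 + 13.260 + 2.494 + 79.408 + 0.108 + 2.010 → A = 114.296 sabins.
Volume V = 17.4 × 16.3 × 4.4 = 1247.928 m³.
T = 0.161 V/A = 0.161·1247.928/114.296 = 1.76 s.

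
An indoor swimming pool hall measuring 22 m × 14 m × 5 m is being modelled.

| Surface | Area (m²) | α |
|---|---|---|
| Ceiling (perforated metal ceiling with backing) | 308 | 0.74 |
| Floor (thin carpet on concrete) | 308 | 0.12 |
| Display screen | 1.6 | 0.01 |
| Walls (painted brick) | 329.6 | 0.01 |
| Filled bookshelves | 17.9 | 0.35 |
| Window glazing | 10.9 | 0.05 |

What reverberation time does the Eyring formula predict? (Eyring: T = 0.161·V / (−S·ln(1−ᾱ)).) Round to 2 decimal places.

0.77 s

S = Σ Sᵢ = 976.0 m².
Absorption A = 308·0.74 + 308·0.12 + 1.6·0.01 + 329.6·0.01 + 17.9·0.35 + 10.9·0.05 = 275.002 sabins.
Mean coefficient ᾱ = A/S = 0.2818.
Eyring denominator: −S ln(1−ᾱ) = 323.063.
V = 22 × 14 × 5 = 1540 m³.
RT60 = 0.161 × 1540 / 323.063 = 0.77 s.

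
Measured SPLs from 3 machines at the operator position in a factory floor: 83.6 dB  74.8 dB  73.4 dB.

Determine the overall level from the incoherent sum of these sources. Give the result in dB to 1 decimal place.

84.5 dB

Σ 10^(Lᵢ/10) = 2.812e+08.
Combined level = 10 log₁₀(2.812e+08) = 84.5 dB.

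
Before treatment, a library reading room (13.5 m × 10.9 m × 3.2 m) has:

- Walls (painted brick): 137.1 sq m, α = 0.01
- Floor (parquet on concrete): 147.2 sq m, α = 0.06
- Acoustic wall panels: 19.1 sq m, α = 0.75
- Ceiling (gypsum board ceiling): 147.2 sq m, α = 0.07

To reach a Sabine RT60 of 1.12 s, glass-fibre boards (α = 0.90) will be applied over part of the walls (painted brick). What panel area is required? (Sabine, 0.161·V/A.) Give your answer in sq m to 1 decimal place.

36.9

A₁ = Σ Sᵢαᵢ = 137.1·0.01 + 147.2·0.06 + 19.1·0.75 + 147.2·0.07 = 34.832 sabins.
Required A₂ = 0.161·470.88/1.12 = 67.689 sabins.
ΔA needed = 67.689 − 34.832 = 32.857 sabins.
Each sq m of panel replacing the walls (painted brick) adds (0.90 − 0.01) = 0.89 sabins.
Panel area = 32.857 / 0.89 = 36.9 sq m.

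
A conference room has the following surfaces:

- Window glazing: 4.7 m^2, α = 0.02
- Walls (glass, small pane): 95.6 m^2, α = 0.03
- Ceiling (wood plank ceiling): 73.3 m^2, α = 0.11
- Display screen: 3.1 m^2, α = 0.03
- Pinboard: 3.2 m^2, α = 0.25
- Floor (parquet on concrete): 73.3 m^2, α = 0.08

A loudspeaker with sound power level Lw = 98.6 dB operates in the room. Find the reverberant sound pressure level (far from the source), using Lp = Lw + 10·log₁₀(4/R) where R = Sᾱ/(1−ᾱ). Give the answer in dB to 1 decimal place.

A = 17.782 sabins; S = 253.2 m^2.
ᾱ = 17.782/253.2 = 0.0702; R = Sᾱ/(1−ᾱ) = 17.782/(1−0.0702) = 19.125 m^2.
Lp = 98.6 + 10·log₁₀(4/19.125) = 98.6 + (-6.80) = 91.8 dB.

91.8 dB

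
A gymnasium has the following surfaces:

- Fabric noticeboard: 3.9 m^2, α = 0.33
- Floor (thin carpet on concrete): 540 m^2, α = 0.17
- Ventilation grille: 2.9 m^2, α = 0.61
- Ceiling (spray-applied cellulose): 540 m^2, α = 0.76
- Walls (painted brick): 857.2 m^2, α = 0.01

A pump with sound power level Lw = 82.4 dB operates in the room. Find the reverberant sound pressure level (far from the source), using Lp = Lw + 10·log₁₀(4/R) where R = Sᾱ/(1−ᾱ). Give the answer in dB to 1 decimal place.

60.0 dB

Σ(Sᵢαᵢ) = 3.9·0.33 + 540·0.17 + 2.9·0.61 + 540·0.76 + 857.2·0.01 = 513.828; total area S = 1944.0 m^2.
ᾱ = 513.828/1944.0 = 0.2643; R = Sᾱ/(1−ᾱ) = 513.828/(1−0.2643) = 698.421 m^2.
Lp = Lw + 10 log₁₀(4/R) = 82.4 -22.42 = 60.0 dB.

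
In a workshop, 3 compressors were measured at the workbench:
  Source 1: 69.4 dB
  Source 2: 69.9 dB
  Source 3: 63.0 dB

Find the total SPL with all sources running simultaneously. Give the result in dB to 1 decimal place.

73.1 dB

Sum in the linear (power) domain: Σ 10^(Lᵢ/10) = 10^(69.4/10) + 10^(69.9/10) + 10^(63.0/10) = 2.048e+07.
L_total = 10·log₁₀(2.048e+07) = 73.1 dB.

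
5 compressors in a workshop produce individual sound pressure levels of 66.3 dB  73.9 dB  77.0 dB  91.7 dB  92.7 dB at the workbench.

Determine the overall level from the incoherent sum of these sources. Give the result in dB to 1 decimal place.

95.3 dB

Converting to relative power and adding: 10^(66.3/10) + 10^(73.9/10) + 10^(77.0/10) + 10^(91.7/10) + 10^(92.7/10) = 3.42e+09.
Combined level = 10 log₁₀(3.42e+09) = 95.3 dB.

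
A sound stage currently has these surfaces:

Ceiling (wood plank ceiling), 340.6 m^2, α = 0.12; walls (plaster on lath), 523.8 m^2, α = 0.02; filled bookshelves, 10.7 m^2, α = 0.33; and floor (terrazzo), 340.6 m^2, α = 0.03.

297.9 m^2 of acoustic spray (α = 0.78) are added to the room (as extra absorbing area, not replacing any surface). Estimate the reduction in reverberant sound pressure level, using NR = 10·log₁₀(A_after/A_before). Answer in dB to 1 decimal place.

Summing Sᵢαᵢ: 40.872 + 10.476 + 3.531 + 10.218 → A_before = 65.097 sabins.
Treatment contributes 297.9·0.78 = 232.362 sabins.
A_after = 65.097 + 232.362 = 297.459 sabins.
Reduction = 10 log₁₀(A_after/A_before) = 10 log₁₀(4.5695) = 6.6 dB.

6.6 dB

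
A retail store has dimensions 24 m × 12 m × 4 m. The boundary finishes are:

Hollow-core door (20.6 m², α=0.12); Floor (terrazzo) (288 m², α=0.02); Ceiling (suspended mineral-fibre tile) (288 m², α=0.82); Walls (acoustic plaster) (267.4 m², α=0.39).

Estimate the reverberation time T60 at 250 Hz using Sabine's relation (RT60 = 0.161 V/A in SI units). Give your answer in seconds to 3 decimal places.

Summing Sᵢαᵢ: 2.472 + 5.760 + 236.160 + 104.286 → A = 348.678 sabins.
V = 24·12·4 = 1152 m³.
T = 0.161 V/A = 0.161·1152/348.678 = 0.532 s.

0.532 sec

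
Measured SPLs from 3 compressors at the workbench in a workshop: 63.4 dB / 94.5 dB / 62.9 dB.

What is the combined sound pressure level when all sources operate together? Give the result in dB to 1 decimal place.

94.5 dB

Sum in the linear (power) domain: Σ 10^(Lᵢ/10) = 10^(63.4/10) + 10^(94.5/10) + 10^(62.9/10) = 2.823e+09.
Combined level = 10 log₁₀(2.823e+09) = 94.5 dB.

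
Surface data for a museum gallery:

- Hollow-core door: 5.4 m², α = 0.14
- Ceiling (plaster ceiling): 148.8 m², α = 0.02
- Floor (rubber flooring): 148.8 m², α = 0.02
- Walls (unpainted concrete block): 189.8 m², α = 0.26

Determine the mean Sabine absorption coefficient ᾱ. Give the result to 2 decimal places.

0.11

Total surface area S = 492.8 m².
Weighted sum Σ Sα = 56.056.
ᾱ = A/S = 0.11.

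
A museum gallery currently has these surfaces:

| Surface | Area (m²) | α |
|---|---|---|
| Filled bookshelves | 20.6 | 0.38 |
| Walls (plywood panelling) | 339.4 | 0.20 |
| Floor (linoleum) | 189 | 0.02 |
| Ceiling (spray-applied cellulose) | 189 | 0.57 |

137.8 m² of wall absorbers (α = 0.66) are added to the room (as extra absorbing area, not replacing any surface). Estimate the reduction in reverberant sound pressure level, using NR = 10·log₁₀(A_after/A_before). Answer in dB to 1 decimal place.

1.7 dB

Equivalent absorption area: A_before = 20.6·0.38 + 339.4·0.20 + 189·0.02 + 189·0.57 = 187.218 m².
Added absorption = 137.8 × 0.66 = 90.948 sabins.
New total A_after = 278.166 sabins.
Reduction = 10 log₁₀(A_after/A_before) = 10 log₁₀(1.4858) = 1.7 dB.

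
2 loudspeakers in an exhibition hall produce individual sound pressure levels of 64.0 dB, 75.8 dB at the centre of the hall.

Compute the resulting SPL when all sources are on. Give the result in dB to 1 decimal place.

76.1 dB

Σ 10^(Lᵢ/10) = 4.053e+07.
Back to dB: 10·log₁₀ Σ = 76.1 dB.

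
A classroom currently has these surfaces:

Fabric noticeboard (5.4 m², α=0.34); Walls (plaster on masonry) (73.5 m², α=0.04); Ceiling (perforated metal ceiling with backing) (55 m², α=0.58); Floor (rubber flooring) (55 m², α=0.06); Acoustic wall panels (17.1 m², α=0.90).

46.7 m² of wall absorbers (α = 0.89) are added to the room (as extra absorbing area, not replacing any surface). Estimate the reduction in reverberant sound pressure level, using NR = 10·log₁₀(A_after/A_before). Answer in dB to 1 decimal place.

2.4 dB

A_before = Σ Sᵢαᵢ = 5.4*0.34 + 73.5*0.04 + 55*0.58 + 55*0.06 + 17.1*0.90 = 55.366 sabins.
Added absorption = 46.7 × 0.89 = 41.563 sabins.
New total A_after = 96.929 sabins.
NR = 10·log₁₀(96.929/55.366) = 2.4 dB.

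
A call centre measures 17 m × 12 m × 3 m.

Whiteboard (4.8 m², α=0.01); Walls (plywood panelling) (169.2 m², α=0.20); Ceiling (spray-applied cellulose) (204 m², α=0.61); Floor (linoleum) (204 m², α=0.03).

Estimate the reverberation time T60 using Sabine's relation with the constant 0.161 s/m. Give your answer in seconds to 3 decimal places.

0.599 s

Equivalent absorption area: A = 4.8·0.01 + 169.2·0.20 + 204·0.61 + 204·0.03 = 164.448 m².
Room volume: 612 m³.
Sabine: RT60 = 0.161 × 612 / 164.448 = 0.599 s.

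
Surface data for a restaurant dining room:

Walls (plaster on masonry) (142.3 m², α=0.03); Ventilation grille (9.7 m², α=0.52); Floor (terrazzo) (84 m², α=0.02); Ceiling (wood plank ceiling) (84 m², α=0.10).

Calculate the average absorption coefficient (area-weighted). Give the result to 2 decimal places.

0.06

Total surface area S = 320.0 m².
A = 142.3×0.03 + 9.7×0.52 + 84×0.02 + 84×0.10 = 19.393 sabins.
ᾱ = A/S = 0.06.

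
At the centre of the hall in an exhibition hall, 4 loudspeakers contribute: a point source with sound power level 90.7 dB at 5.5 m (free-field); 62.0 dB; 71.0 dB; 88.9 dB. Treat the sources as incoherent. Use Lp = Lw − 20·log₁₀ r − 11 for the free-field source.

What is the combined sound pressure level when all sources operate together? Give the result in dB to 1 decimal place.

Source at 5.5 m: Lp = 90.7 − 20·log₁₀(5.5) − 11 = 64.9 dB.
Sum in the linear (power) domain: Σ 10^(Lᵢ/10) = 10^(64.9/10) + 10^(62.0/10) + 10^(71.0/10) + 10^(88.9/10) = 7.935e+08.
Back to dB: 10·log₁₀ Σ = 89.0 dB.

89.0 dB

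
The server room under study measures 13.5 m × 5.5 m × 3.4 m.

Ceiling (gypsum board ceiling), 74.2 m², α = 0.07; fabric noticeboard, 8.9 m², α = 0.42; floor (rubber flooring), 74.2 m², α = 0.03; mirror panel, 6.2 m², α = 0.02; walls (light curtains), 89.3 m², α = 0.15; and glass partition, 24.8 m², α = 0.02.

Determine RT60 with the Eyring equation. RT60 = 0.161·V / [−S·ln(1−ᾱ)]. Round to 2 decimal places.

1.54 s

S = Σ Sᵢ = 277.6 m².
Σ(Sᵢαᵢ) = 74.2×0.07 + 8.9×0.42 + 74.2×0.03 + 6.2×0.02 + 89.3×0.15 + 24.8×0.02 = 25.173.
ᾱ = 25.173 / 277.6 = 0.0907.
Eyring denominator: −S ln(1−ᾱ) = 26.394.
V = 13.5 × 5.5 × 3.4 = 252.45 m³.
RT60 = 0.161 × 252.45 / 26.394 = 1.54 s.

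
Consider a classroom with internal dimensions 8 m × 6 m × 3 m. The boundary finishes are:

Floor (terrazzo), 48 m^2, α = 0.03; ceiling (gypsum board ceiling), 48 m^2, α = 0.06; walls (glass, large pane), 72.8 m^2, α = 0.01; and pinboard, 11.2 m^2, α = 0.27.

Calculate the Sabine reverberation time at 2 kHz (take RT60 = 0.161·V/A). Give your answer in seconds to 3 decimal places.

Total absorption A = 48×0.03 + 48×0.06 + 72.8×0.01 + 11.2×0.27
  = 1.440 + 2.880 + 0.728 + 3.024 = 8.072 m^2 sabins.
V = 8·6·3 = 144 m³.
Sabine: RT60 = 0.161 × 144 / 8.072 = 2.872 s.

2.872 seconds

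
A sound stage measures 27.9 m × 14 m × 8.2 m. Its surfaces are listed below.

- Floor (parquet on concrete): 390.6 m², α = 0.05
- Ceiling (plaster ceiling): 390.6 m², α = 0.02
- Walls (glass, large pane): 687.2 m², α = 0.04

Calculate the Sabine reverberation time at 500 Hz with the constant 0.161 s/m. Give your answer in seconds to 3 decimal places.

9.405 s

Summing Sᵢαᵢ: 19.530 + 7.812 + 27.488 → A = 54.830 sabins.
Volume V = 27.9 × 14 × 8.2 = 3202.92 m³.
T = 0.161 V/A = 0.161·3202.92/54.830 = 9.405 s.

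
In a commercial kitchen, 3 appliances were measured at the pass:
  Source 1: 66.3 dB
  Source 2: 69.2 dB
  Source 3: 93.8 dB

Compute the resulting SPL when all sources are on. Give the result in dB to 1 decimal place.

93.8 dB

Sum in the linear (power) domain: Σ 10^(Lᵢ/10) = 10^(66.3/10) + 10^(69.2/10) + 10^(93.8/10) = 2.411e+09.
Combined level = 10 log₁₀(2.411e+09) = 93.8 dB.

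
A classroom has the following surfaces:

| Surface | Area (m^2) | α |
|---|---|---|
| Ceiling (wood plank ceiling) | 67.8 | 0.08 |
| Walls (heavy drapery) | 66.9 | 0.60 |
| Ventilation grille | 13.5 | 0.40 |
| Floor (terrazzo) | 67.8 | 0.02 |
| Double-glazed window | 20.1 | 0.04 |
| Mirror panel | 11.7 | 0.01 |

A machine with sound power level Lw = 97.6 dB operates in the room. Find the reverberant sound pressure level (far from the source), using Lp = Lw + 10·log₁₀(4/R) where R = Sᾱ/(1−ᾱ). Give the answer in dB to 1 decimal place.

85.3 dB

Σ(Sᵢαᵢ) = 67.8×0.08 + 66.9×0.60 + 13.5×0.40 + 67.8×0.02 + 20.1×0.04 + 11.7×0.01 = 53.241; total area S = 247.8 m^2.
ᾱ = 53.241/247.8 = 0.2149; R = Sᾱ/(1−ᾱ) = 53.241/(1−0.2149) = 67.814 m^2.
Lp = 97.6 + 10·log₁₀(4/67.814) = 97.6 + (-12.29) = 85.3 dB.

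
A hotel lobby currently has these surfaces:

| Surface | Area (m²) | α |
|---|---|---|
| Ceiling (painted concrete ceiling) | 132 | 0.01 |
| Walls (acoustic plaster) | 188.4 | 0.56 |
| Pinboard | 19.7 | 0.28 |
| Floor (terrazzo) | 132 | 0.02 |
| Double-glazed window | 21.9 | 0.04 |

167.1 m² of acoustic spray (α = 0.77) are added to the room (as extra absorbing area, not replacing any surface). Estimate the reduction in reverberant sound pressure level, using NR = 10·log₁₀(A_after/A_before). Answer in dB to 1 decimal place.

3.2 dB

A_before = Σ Sᵢαᵢ = 132·0.01 + 188.4·0.56 + 19.7·0.28 + 132·0.02 + 21.9·0.04 = 115.856 sabins.
Treatment contributes 167.1·0.77 = 128.667 sabins.
A_after = 115.856 + 128.667 = 244.523 sabins.
Reduction = 10 log₁₀(A_after/A_before) = 10 log₁₀(2.1106) = 3.2 dB.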